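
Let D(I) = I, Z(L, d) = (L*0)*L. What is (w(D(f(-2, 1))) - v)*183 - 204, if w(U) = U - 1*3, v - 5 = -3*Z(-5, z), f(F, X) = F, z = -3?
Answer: -2034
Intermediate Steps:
Z(L, d) = 0 (Z(L, d) = 0*L = 0)
v = 5 (v = 5 - 3*0 = 5 + 0 = 5)
w(U) = -3 + U (w(U) = U - 3 = -3 + U)
(w(D(f(-2, 1))) - v)*183 - 204 = ((-3 - 2) - 1*5)*183 - 204 = (-5 - 5)*183 - 204 = -10*183 - 204 = -1830 - 204 = -2034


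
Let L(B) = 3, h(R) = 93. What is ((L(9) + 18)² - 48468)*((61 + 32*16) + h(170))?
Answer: -31985982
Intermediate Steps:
((L(9) + 18)² - 48468)*((61 + 32*16) + h(170)) = ((3 + 18)² - 48468)*((61 + 32*16) + 93) = (21² - 48468)*((61 + 512) + 93) = (441 - 48468)*(573 + 93) = -48027*666 = -31985982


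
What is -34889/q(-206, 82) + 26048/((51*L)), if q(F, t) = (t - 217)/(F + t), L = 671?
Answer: -4486200172/139995 ≈ -32045.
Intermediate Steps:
q(F, t) = (-217 + t)/(F + t)
-34889/q(-206, 82) + 26048/((51*L)) = -34889*(-206 + 82)/(-217 + 82) + 26048/((51*671)) = -34889/(-135/(-124)) + 26048/34221 = -34889/((-1/124*(-135))) + 26048*(1/34221) = -34889/135/124 + 2368/3111 = -34889*124/135 + 2368/3111 = -4326236/135 + 2368/3111 = -4486200172/139995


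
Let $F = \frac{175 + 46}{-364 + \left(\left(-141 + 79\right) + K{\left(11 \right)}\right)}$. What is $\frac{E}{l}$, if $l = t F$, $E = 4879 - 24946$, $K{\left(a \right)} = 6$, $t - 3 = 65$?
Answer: $\frac{2107035}{3757} \approx 560.83$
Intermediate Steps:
$t = 68$ ($t = 3 + 65 = 68$)
$E = -20067$ ($E = 4879 - 24946 = -20067$)
$F = - \frac{221}{420}$ ($F = \frac{175 + 46}{-364 + \left(\left(-141 + 79\right) + 6\right)} = \frac{221}{-364 + \left(-62 + 6\right)} = \frac{221}{-364 - 56} = \frac{221}{-420} = 221 \left(- \frac{1}{420}\right) = - \frac{221}{420} \approx -0.52619$)
$l = - \frac{3757}{105}$ ($l = 68 \left(- \frac{221}{420}\right) = - \frac{3757}{105} \approx -35.781$)
$\frac{E}{l} = - \frac{20067}{- \frac{3757}{105}} = \left(-20067\right) \left(- \frac{105}{3757}\right) = \frac{2107035}{3757}$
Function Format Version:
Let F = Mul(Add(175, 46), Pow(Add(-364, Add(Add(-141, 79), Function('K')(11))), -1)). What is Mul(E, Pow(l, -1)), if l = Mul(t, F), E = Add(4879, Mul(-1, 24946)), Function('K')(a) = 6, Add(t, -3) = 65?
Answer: Rational(2107035, 3757) ≈ 560.83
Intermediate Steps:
t = 68 (t = Add(3, 65) = 68)
E = -20067 (E = Add(4879, -24946) = -20067)
F = Rational(-221, 420) (F = Mul(Add(175, 46), Pow(Add(-364, Add(Add(-141, 79), 6)), -1)) = Mul(221, Pow(Add(-364, Add(-62, 6)), -1)) = Mul(221, Pow(Add(-364, -56), -1)) = Mul(221, Pow(-420, -1)) = Mul(221, Rational(-1, 420)) = Rational(-221, 420) ≈ -0.52619)
l = Rational(-3757, 105) (l = Mul(68, Rational(-221, 420)) = Rational(-3757, 105) ≈ -35.781)
Mul(E, Pow(l, -1)) = Mul(-20067, Pow(Rational(-3757, 105), -1)) = Mul(-20067, Rational(-105, 3757)) = Rational(2107035, 3757)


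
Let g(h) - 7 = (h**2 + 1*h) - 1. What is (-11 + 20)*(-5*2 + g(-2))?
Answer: -18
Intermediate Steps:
g(h) = 6 + h + h**2 (g(h) = 7 + ((h**2 + 1*h) - 1) = 7 + ((h**2 + h) - 1) = 7 + ((h + h**2) - 1) = 7 + (-1 + h + h**2) = 6 + h + h**2)
(-11 + 20)*(-5*2 + g(-2)) = (-11 + 20)*(-5*2 + (6 - 2 + (-2)**2)) = 9*(-10 + (6 - 2 + 4)) = 9*(-10 + 8) = 9*(-2) = -18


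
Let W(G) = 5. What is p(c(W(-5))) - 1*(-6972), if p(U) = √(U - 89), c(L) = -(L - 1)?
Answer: 6972 + I*√93 ≈ 6972.0 + 9.6436*I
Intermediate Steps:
c(L) = 1 - L (c(L) = -(-1 + L) = 1 - L)
p(U) = √(-89 + U)
p(c(W(-5))) - 1*(-6972) = √(-89 + (1 - 1*5)) - 1*(-6972) = √(-89 + (1 - 5)) + 6972 = √(-89 - 4) + 6972 = √(-93) + 6972 = I*√93 + 6972 = 6972 + I*√93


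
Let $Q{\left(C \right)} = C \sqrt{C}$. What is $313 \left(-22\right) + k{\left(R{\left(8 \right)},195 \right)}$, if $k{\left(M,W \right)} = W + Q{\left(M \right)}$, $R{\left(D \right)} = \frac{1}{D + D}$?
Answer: $- \frac{428223}{64} \approx -6691.0$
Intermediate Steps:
$Q{\left(C \right)} = C^{\frac{3}{2}}$
$R{\left(D \right)} = \frac{1}{2 D}$
$k{\left(M,W \right)} = W + M^{\frac{3}{2}}$
$313 \left(-22\right) + k{\left(R{\left(8 \right)},195 \right)} = 313 \left(-22\right) + \left(195 + \left(\frac{1}{2 \cdot 8}\right)^{\frac{3}{2}}\right) = -6886 + \left(195 + \left(\frac{1}{2} \cdot \frac{1}{8}\right)^{\frac{3}{2}}\right) = -6886 + \left(195 + \left(\frac{1}{16}\right)^{\frac{3}{2}}\right) = -6886 + \left(195 + \frac{1}{64}\right) = -6886 + \frac{12481}{64} = - \frac{428223}{64}$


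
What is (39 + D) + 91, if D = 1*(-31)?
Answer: 99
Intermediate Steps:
D = -31
(39 + D) + 91 = (39 - 31) + 91 = 8 + 91 = 99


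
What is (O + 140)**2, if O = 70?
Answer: 44100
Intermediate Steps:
(O + 140)**2 = (70 + 140)**2 = 210**2 = 44100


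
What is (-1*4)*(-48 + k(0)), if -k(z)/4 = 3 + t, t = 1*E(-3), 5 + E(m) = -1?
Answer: 144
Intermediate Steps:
E(m) = -6 (E(m) = -5 - 1 = -6)
t = -6 (t = 1*(-6) = -6)
k(z) = 12 (k(z) = -4*(3 - 6) = -4*(-3) = 12)
(-1*4)*(-48 + k(0)) = (-1*4)*(-48 + 12) = -4*(-36) = 144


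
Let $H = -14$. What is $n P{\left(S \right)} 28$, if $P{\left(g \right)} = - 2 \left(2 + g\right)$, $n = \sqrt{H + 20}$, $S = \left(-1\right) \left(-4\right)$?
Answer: $- 336 \sqrt{6} \approx -823.03$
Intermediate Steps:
$S = 4$
$n = \sqrt{6}$ ($n = \sqrt{-14 + 20} = \sqrt{6} \approx 2.4495$)
$P{\left(g \right)} = -4 - 2 g$
$n P{\left(S \right)} 28 = \sqrt{6} \left(-4 - 8\right) 28 = \sqrt{6} \left(-12\right) 28 = - 12 \sqrt{6} \cdot 28 = - 336 \sqrt{6}$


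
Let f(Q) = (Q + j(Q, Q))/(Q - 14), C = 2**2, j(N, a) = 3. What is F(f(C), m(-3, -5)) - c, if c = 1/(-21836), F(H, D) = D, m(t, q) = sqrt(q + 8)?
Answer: 1/21836 + sqrt(3) ≈ 1.7321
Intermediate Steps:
C = 4
m(t, q) = sqrt(8 + q)
f(Q) = (3 + Q)/(-14 + Q) (f(Q) = (Q + 3)/(Q - 14) = (3 + Q)/(-14 + Q))
c = -1/21836 ≈ -4.5796e-5
F(f(C), m(-3, -5)) - c = sqrt(8 - 5) - 1*(-1/21836) = sqrt(3) + 1/21836 = 1/21836 + sqrt(3)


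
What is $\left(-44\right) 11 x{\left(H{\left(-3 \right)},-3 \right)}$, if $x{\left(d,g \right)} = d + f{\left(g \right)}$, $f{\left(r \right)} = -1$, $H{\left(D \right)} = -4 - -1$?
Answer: $1936$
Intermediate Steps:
$H{\left(D \right)} = -3$ ($H{\left(D \right)} = -4 + 1 = -3$)
$x{\left(d,g \right)} = -1 + d$ ($x{\left(d,g \right)} = d - 1 = -1 + d$)
$\left(-44\right) 11 x{\left(H{\left(-3 \right)},-3 \right)} = \left(-44\right) 11 \left(-1 - 3\right) = \left(-484\right) \left(-4\right) = 1936$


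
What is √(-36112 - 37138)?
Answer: 5*I*√2930 ≈ 270.65*I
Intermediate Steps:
√(-36112 - 37138) = √(-73250) = 5*I*√2930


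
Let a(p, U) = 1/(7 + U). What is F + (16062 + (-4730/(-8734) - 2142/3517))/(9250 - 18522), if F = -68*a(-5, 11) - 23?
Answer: -3321829110419/116514186552 ≈ -28.510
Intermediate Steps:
F = -241/9 (F = -68/(7 + 11) - 23 = -68/18 - 23 = -68*1/18 - 23 = -34/9 - 23 = -241/9 ≈ -26.778)
F + (16062 + (-4730/(-8734) - 2142/3517))/(9250 - 18522) = -241/9 + (16062 + (-4730/(-8734) - 2142/3517))/(9250 - 18522) = -241/9 + (16062 + (-4730*(-1/8734) - 2142*1/3517))/(-9272) = -241/9 + (16062 + (215/397 - 2142/3517))*(-1/9272) = -241/9 + (16062 - 94219/1396249)*(-1/9272) = -241/9 + (22426457219/1396249)*(-1/9272) = -241/9 - 22426457219/12946020728 = -3321829110419/116514186552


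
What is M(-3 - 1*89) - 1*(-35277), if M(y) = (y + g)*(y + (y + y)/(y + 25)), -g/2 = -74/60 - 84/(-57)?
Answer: 166245835/3819 ≈ 43531.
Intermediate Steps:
g = -137/285 (g = -2*(-74/60 - 84/(-57)) = -2*(-74*1/60 - 84*(-1/57)) = -2*(-37/30 + 28/19) = -2*137/570 = -137/285 ≈ -0.48070)
M(y) = (-137/285 + y)*(y + 2*y/(25 + y)) (M(y) = (y - 137/285)*(y + (y + y)/(y + 25)) = (-137/285 + y)*(y + (2*y)/(25 + y)) = (-137/285 + y)*(y + 2*y/(25 + y)))
M(-3 - 1*89) - 1*(-35277) = (-3 - 1*89)*(-3699 + 285*(-3 - 1*89)**2 + 7558*(-3 - 1*89))/(285*(25 + (-3 - 1*89))) - 1*(-35277) = (-3 - 89)*(-3699 + 285*(-3 - 89)**2 + 7558*(-3 - 89))/(285*(25 + (-3 - 89))) + 35277 = (1/285)*(-92)*(-3699 + 285*(-92)**2 + 7558*(-92))/(25 - 92) + 35277 = (1/285)*(-92)*(-3699 + 285*8464 - 695336)/(-67) + 35277 = (1/285)*(-92)*(-1/67)*(-3699 + 2412240 - 695336) + 35277 = (1/285)*(-92)*(-1/67)*1713205 + 35277 = 31522972/3819 + 35277 = 166245835/3819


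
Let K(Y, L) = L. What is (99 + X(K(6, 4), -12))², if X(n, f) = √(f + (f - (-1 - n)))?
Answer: (99 + I*√19)² ≈ 9782.0 + 863.06*I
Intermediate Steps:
X(n, f) = √(1 + n + 2*f) (X(n, f) = √(f + (f + (1 + n))) = √(f + (1 + f + n)) = √(1 + n + 2*f))
(99 + X(K(6, 4), -12))² = (99 + √(1 + 4 + 2*(-12)))² = (99 + √(1 + 4 - 24))² = (99 + √(-19))² = (99 + I*√19)²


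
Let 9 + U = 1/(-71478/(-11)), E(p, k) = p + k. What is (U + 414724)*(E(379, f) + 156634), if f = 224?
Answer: 423725109029827/6498 ≈ 6.5209e+10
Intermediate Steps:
E(p, k) = k + p
U = -58481/6498 (U = -9 + 1/(-71478/(-11)) = -9 + 1/(-71478*(-1)/11) = -9 + 1/(-3762*(-19/11)) = -9 + 1/6498 = -58481/6498 ≈ -8.9998)
(U + 414724)*(E(379, f) + 156634) = (-58481/6498 + 414724)*((224 + 379) + 156634) = 2694818071*(603 + 156634)/6498 = (2694818071/6498)*157237 = 423725109029827/6498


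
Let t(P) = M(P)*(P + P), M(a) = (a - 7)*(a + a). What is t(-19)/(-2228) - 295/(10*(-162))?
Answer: 3073927/180468 ≈ 17.033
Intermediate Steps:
M(a) = 2*a*(-7 + a) (M(a) = (-7 + a)*(2*a) = 2*a*(-7 + a))
t(P) = 4*P**2*(-7 + P) (t(P) = (2*P*(-7 + P))*(P + P) = (2*P*(-7 + P))*(2*P) = 4*P**2*(-7 + P))
t(-19)/(-2228) - 295/(10*(-162)) = (4*(-19)**2*(-7 - 19))/(-2228) - 295/(10*(-162)) = (4*361*(-26))*(-1/2228) - 295/(-1620) = -37544*(-1/2228) - 295*(-1/1620) = 9386/557 + 59/324 = 3073927/180468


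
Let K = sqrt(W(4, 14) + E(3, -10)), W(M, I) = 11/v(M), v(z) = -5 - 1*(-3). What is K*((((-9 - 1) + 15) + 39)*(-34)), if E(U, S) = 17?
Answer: -748*sqrt(46) ≈ -5073.2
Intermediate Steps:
v(z) = -2 (v(z) = -5 + 3 = -2)
W(M, I) = -11/2 (W(M, I) = 11/(-2) = 11*(-1/2) = -11/2)
K = sqrt(46)/2 (K = sqrt(-11/2 + 17) = sqrt(23/2) = sqrt(46)/2 ≈ 3.3912)
K*((((-9 - 1) + 15) + 39)*(-34)) = (sqrt(46)/2)*((((-9 - 1) + 15) + 39)*(-34)) = (sqrt(46)/2)*(((-10 + 15) + 39)*(-34)) = (sqrt(46)/2)*((5 + 39)*(-34)) = (sqrt(46)/2)*(44*(-34)) = (sqrt(46)/2)*(-1496) = -748*sqrt(46)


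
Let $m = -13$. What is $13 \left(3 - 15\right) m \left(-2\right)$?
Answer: $-4056$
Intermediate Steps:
$13 \left(3 - 15\right) m \left(-2\right) = 13 \left(3 - 15\right) \left(\left(-13\right) \left(-2\right)\right) = 13 \left(3 - 15\right) 26 = 13 \left(-12\right) 26 = \left(-156\right) 26 = -4056$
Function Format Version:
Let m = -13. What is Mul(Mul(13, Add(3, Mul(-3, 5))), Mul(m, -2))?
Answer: -4056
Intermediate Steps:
Mul(Mul(13, Add(3, Mul(-3, 5))), Mul(m, -2)) = Mul(Mul(13, Add(3, Mul(-3, 5))), Mul(-13, -2)) = Mul(Mul(13, Add(3, -15)), 26) = Mul(Mul(13, -12), 26) = Mul(-156, 26) = -4056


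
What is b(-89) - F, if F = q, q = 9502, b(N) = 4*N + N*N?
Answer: -1937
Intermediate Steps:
b(N) = N**2 + 4*N (b(N) = 4*N + N**2 = N**2 + 4*N)
F = 9502
b(-89) - F = -89*(4 - 89) - 1*9502 = -89*(-85) - 9502 = 7565 - 9502 = -1937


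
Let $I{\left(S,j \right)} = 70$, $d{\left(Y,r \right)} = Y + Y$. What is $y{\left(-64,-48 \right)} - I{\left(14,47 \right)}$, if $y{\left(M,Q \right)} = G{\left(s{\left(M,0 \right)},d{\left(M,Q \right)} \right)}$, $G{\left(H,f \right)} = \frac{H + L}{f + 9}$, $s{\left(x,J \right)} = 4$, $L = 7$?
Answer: $- \frac{8341}{119} \approx -70.092$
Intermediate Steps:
$d{\left(Y,r \right)} = 2 Y$
$G{\left(H,f \right)} = \frac{7 + H}{9 + f}$ ($G{\left(H,f \right)} = \frac{H + 7}{f + 9} = \frac{7 + H}{9 + f}$)
$y{\left(M,Q \right)} = \frac{11}{9 + 2 M}$ ($y{\left(M,Q \right)} = \frac{7 + 4}{9 + 2 M} = \frac{1}{9 + 2 M} 11 = \frac{11}{9 + 2 M}$)
$y{\left(-64,-48 \right)} - I{\left(14,47 \right)} = \frac{11}{9 + 2 \left(-64\right)} - 70 = \frac{11}{9 - 128} - 70 = \frac{11}{-119} - 70 = 11 \left(- \frac{1}{119}\right) - 70 = - \frac{11}{119} - 70 = - \frac{8341}{119}$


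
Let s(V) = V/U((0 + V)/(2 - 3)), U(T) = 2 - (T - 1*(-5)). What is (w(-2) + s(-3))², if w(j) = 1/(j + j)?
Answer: 1/16 ≈ 0.062500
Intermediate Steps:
w(j) = 1/(2*j)
U(T) = -3 - T (U(T) = 2 - (T + 5) = 2 - (5 + T) = 2 + (-5 - T) = -3 - T)
s(V) = V/(-3 + V) (s(V) = V/(-3 - (0 + V)/(2 - 3)) = V/(-3 - V/(-1)) = V/(-3 - V*(-1)) = V/(-3 - (-1)*V) = V/(-3 + V))
(w(-2) + s(-3))² = ((½)/(-2) - 3/(-3 - 3))² = ((½)*(-½) - 3/(-6))² = (-¼ - 3*(-⅙))² = (-¼ + ½)² = (¼)² = 1/16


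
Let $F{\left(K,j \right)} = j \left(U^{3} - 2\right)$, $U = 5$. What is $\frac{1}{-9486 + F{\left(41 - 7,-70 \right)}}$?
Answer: $- \frac{1}{18096} \approx -5.5261 \cdot 10^{-5}$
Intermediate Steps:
$F{\left(K,j \right)} = 123 j$ ($F{\left(K,j \right)} = j \left(5^{3} - 2\right) = j \left(125 - 2\right) = j 123 = 123 j$)
$\frac{1}{-9486 + F{\left(41 - 7,-70 \right)}} = \frac{1}{-9486 + 123 \left(-70\right)} = \frac{1}{-9486 - 8610} = \frac{1}{-18096} = - \frac{1}{18096}$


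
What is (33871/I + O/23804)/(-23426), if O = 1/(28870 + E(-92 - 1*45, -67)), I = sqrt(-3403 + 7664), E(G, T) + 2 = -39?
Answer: -1/16075987457816 - 33871*sqrt(4261)/99818186 ≈ -0.022150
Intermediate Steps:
E(G, T) = -41 (E(G, T) = -2 - 39 = -41)
I = sqrt(4261) ≈ 65.276
O = 1/28829 (O = 1/(28870 - 41) = 1/28829 ≈ 3.4687e-5)
(33871/I + O/23804)/(-23426) = (33871/(sqrt(4261)) + (1/28829)/23804)/(-23426) = (33871*(sqrt(4261)/4261) + (1/28829)*(1/23804))*(-1/23426) = (33871*sqrt(4261)/4261 + 1/686245516)*(-1/23426) = (1/686245516 + 33871*sqrt(4261)/4261)*(-1/23426) = -1/16075987457816 - 33871*sqrt(4261)/99818186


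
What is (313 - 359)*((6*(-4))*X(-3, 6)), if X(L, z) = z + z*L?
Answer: -13248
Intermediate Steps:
X(L, z) = z + L*z
(313 - 359)*((6*(-4))*X(-3, 6)) = (313 - 359)*((6*(-4))*(6*(1 - 3))) = -(-1104)*6*(-2) = -(-1104)*(-12) = -46*288 = -13248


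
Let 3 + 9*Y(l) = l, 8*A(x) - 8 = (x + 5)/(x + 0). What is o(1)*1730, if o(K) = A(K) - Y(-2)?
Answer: 71795/18 ≈ 3988.6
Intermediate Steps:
A(x) = 1 + (5 + x)/(8*x) (A(x) = 1 + ((x + 5)/(x + 0))/8 = 1 + ((5 + x)/x)/8 = 1 + (5 + x)/(8*x))
Y(l) = -⅓ + l/9
o(K) = 5/9 + (5 + 9*K)/(8*K) (o(K) = (5 + 9*K)/(8*K) - (-⅓ + (⅑)*(-2)) = (5 + 9*K)/(8*K) - (-⅓ - 2/9) = (5 + 9*K)/(8*K) - 1*(-5/9) = (5 + 9*K)/(8*K) + 5/9 = 5/9 + (5 + 9*K)/(8*K))
o(1)*1730 = ((1/72)*(45 + 121*1)/1)*1730 = ((1/72)*1*(45 + 121))*1730 = ((1/72)*1*166)*1730 = (83/36)*1730 = 71795/18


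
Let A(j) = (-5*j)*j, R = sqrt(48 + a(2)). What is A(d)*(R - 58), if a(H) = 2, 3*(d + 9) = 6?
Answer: 14210 - 1225*sqrt(2) ≈ 12478.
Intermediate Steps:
d = -7 (d = -9 + (1/3)*6 = -9 + 2 = -7)
R = 5*sqrt(2) (R = sqrt(48 + 2) = sqrt(50) = 5*sqrt(2) ≈ 7.0711)
A(j) = -5*j**2
A(d)*(R - 58) = (-5*(-7)**2)*(5*sqrt(2) - 58) = (-5*49)*(-58 + 5*sqrt(2)) = -245*(-58 + 5*sqrt(2)) = 14210 - 1225*sqrt(2)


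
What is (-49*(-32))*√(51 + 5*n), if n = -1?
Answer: 1568*√46 ≈ 10635.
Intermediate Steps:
(-49*(-32))*√(51 + 5*n) = (-49*(-32))*√(51 + 5*(-1)) = 1568*√(51 - 5) = 1568*√46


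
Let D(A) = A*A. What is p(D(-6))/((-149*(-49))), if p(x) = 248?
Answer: 248/7301 ≈ 0.033968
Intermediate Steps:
D(A) = A²
p(D(-6))/((-149*(-49))) = 248/((-149*(-49))) = 248/7301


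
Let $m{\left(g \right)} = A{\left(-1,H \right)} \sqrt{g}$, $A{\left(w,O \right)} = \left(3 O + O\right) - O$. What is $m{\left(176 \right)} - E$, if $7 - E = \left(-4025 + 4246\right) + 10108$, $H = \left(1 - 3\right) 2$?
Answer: $10322 - 48 \sqrt{11} \approx 10163.0$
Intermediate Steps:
$H = -4$ ($H = \left(-2\right) 2 = -4$)
$E = -10322$ ($E = 7 - \left(\left(-4025 + 4246\right) + 10108\right) = 7 - \left(221 + 10108\right) = 7 - 10329 = -10322$)
$A{\left(w,O \right)} = 3 O$ ($A{\left(w,O \right)} = 4 O - O = 3 O$)
$m{\left(g \right)} = - 12 \sqrt{g}$ ($m{\left(g \right)} = 3 \left(-4\right) \sqrt{g} = - 12 \sqrt{g}$)
$m{\left(176 \right)} - E = - 12 \sqrt{176} - -10322 = - 12 \cdot 4 \sqrt{11} + 10322 = - 48 \sqrt{11} + 10322 = 10322 - 48 \sqrt{11}$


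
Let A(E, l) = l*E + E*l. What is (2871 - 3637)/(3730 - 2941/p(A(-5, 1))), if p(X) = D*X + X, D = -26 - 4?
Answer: -222140/1078759 ≈ -0.20592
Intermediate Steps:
D = -30
A(E, l) = 2*E*l (A(E, l) = E*l + E*l = 2*E*l)
p(X) = -29*X (p(X) = -30*X + X = -29*X)
(2871 - 3637)/(3730 - 2941/p(A(-5, 1))) = (2871 - 3637)/(3730 - 2941/((-58*(-5)))) = -766/(3730 - 2941/((-29*(-10)))) = -766/(3730 - 2941/290) = -766/1078759/290 = -766*290/1078759 = -222140/1078759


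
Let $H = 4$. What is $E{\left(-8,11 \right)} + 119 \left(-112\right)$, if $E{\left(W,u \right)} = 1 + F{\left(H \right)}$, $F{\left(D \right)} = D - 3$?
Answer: $-13326$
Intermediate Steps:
$F{\left(D \right)} = -3 + D$ ($F{\left(D \right)} = D - 3 = -3 + D$)
$E{\left(W,u \right)} = 2$ ($E{\left(W,u \right)} = 1 + \left(-3 + 4\right) = 1 + 1 = 2$)
$E{\left(-8,11 \right)} + 119 \left(-112\right) = 2 + 119 \left(-112\right) = 2 - 13328 = -13326$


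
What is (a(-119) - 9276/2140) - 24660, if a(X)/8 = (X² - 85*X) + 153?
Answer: 91360701/535 ≈ 1.7077e+5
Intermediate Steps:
a(X) = 1224 - 680*X + 8*X² (a(X) = 8*((X² - 85*X) + 153) = 8*(153 + X² - 85*X) = 1224 - 680*X + 8*X²)
(a(-119) - 9276/2140) - 24660 = ((1224 - 680*(-119) + 8*(-119)²) - 9276/2140) - 24660 = ((1224 + 80920 + 8*14161) - 9276*1/2140) - 24660 = ((1224 + 80920 + 113288) - 2319/535) - 24660 = (195432 - 2319/535) - 24660 = 104553801/535 - 24660 = 91360701/535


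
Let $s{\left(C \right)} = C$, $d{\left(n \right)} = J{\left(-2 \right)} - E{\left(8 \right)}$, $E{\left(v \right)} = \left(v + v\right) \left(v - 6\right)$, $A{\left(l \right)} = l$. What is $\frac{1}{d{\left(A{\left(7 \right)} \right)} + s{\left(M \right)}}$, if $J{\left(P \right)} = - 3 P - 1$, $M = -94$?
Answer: $- \frac{1}{121} \approx -0.0082645$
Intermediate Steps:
$J{\left(P \right)} = -1 - 3 P$
$E{\left(v \right)} = 2 v \left(-6 + v\right)$
$d{\left(n \right)} = -27$ ($d{\left(n \right)} = \left(-1 - -6\right) - 2 \cdot 8 \left(-6 + 8\right) = \left(-1 + 6\right) - 2 \cdot 8 \cdot 2 = 5 - 32 = -27$)
$\frac{1}{d{\left(A{\left(7 \right)} \right)} + s{\left(M \right)}} = \frac{1}{-27 - 94} = \frac{1}{-121} = - \frac{1}{121}$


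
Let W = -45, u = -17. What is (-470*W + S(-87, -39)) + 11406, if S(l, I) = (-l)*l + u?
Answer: 24970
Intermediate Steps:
S(l, I) = -17 - l**2 (S(l, I) = (-l)*l - 17 = -l**2 - 17 = -17 - l**2)
(-470*W + S(-87, -39)) + 11406 = (-470*(-45) + (-17 - 1*(-87)**2)) + 11406 = (21150 + (-17 - 1*7569)) + 11406 = (21150 + (-17 - 7569)) + 11406 = (21150 - 7586) + 11406 = 13564 + 11406 = 24970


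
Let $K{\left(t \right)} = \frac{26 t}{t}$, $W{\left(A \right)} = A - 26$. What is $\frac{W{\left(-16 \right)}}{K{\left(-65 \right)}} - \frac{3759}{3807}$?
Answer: $- \frac{42938}{16497} \approx -2.6028$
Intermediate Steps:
$W{\left(A \right)} = -26 + A$
$K{\left(t \right)} = 26$
$\frac{W{\left(-16 \right)}}{K{\left(-65 \right)}} - \frac{3759}{3807} = \frac{-26 - 16}{26} - \frac{3759}{3807} = \left(-42\right) \frac{1}{26} - \frac{1253}{1269} = - \frac{21}{13} - \frac{1253}{1269} = - \frac{42938}{16497}$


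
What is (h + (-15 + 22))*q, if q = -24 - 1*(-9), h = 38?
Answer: -675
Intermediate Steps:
q = -15 (q = -24 + 9 = -15)
(h + (-15 + 22))*q = (38 + (-15 + 22))*(-15) = (38 + 7)*(-15) = 45*(-15) = -675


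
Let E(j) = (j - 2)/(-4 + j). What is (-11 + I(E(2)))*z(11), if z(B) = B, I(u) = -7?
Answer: -198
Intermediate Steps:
E(j) = (-2 + j)/(-4 + j)
(-11 + I(E(2)))*z(11) = (-11 - 7)*11 = -18*11 = -198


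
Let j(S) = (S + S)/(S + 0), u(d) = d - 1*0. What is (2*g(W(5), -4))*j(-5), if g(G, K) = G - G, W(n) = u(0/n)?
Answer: 0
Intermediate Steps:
u(d) = d (u(d) = d + 0 = d)
W(n) = 0 (W(n) = 0/n = 0)
g(G, K) = 0
j(S) = 2 (j(S) = (2*S)/S = 2)
(2*g(W(5), -4))*j(-5) = (2*0)*2 = 0*2 = 0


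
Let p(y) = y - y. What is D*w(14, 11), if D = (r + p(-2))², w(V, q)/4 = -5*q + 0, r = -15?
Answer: -49500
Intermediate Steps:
p(y) = 0
w(V, q) = -20*q (w(V, q) = 4*(-5*q + 0) = 4*(-5*q) = -20*q)
D = 225 (D = (-15 + 0)² = (-15)² = 225)
D*w(14, 11) = 225*(-20*11) = 225*(-220) = -49500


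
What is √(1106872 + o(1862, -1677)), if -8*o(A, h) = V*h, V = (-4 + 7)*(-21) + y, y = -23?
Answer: √4355377/2 ≈ 1043.5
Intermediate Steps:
V = -86 (V = (-4 + 7)*(-21) - 23 = 3*(-21) - 23 = -63 - 23 = -86)
o(A, h) = 43*h/4 (o(A, h) = -(-43)*h/4 = 43*h/4)
√(1106872 + o(1862, -1677)) = √(1106872 + (43/4)*(-1677)) = √(1106872 - 72111/4) = √(4355377/4) = √4355377/2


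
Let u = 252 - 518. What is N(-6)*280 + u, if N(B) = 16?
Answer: 4214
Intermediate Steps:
u = -266
N(-6)*280 + u = 16*280 - 266 = 4480 - 266 = 4214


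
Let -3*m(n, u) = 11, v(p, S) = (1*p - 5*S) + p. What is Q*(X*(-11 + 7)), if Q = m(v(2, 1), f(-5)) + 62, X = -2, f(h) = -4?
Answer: 1400/3 ≈ 466.67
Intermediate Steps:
v(p, S) = -5*S + 2*p (v(p, S) = (p - 5*S) + p = -5*S + 2*p)
m(n, u) = -11/3 (m(n, u) = -⅓*11 = -11/3)
Q = 175/3 (Q = -11/3 + 62 = 175/3 ≈ 58.333)
Q*(X*(-11 + 7)) = 175*(-2*(-11 + 7))/3 = 175*(-2*(-4))/3 = (175/3)*8 = 1400/3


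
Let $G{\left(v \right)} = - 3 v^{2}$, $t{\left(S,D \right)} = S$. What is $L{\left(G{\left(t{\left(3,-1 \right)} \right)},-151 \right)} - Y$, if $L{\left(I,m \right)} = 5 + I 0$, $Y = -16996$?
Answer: $17001$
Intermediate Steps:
$L{\left(I,m \right)} = 5$ ($L{\left(I,m \right)} = 5 + 0 = 5$)
$L{\left(G{\left(t{\left(3,-1 \right)} \right)},-151 \right)} - Y = 5 - -16996 = 5 + 16996 = 17001$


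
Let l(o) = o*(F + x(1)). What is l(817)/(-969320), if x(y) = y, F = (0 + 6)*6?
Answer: -30229/969320 ≈ -0.031186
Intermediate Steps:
F = 36 (F = 6*6 = 36)
l(o) = 37*o (l(o) = o*(36 + 1) = o*37 = 37*o)
l(817)/(-969320) = (37*817)/(-969320) = 30229*(-1/969320) = -30229/969320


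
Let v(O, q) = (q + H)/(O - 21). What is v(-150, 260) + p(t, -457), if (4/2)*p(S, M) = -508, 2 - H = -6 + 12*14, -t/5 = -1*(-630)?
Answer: -43534/171 ≈ -254.58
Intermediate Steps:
t = -3150 (t = -(-5)*(-630) = -5*630 = -3150)
H = -160 (H = 2 - (-6 + 12*14) = 2 - (-6 + 168) = 2 - 1*162 = 2 - 162 = -160)
v(O, q) = (-160 + q)/(-21 + O) (v(O, q) = (q - 160)/(O - 21) = (-160 + q)/(-21 + O))
p(S, M) = -254 (p(S, M) = (1/2)*(-508) = -254)
v(-150, 260) + p(t, -457) = (-160 + 260)/(-21 - 150) - 254 = 100/(-171) - 254 = -1/171*100 - 254 = -100/171 - 254 = -43534/171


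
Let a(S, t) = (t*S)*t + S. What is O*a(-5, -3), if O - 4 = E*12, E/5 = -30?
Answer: 89800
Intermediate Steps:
E = -150 (E = 5*(-30) = -150)
a(S, t) = S + S*t**2 (a(S, t) = (S*t)*t + S = S*t**2 + S = S + S*t**2)
O = -1796 (O = 4 - 150*12 = 4 - 1800 = -1796)
O*a(-5, -3) = -(-8980)*(1 + (-3)**2) = -(-8980)*(1 + 9) = -(-8980)*10 = -1796*(-50) = 89800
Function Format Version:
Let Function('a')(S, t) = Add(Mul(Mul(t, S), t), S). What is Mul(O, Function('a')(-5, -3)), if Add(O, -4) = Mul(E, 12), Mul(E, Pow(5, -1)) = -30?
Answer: 89800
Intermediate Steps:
E = -150 (E = Mul(5, -30) = -150)
Function('a')(S, t) = Add(S, Mul(S, Pow(t, 2))) (Function('a')(S, t) = Add(Mul(Mul(S, t), t), S) = Add(Mul(S, Pow(t, 2)), S) = Add(S, Mul(S, Pow(t, 2))))
O = -1796 (O = Add(4, Mul(-150, 12)) = Add(4, -1800) = -1796)
Mul(O, Function('a')(-5, -3)) = Mul(-1796, Mul(-5, Add(1, Pow(-3, 2)))) = Mul(-1796, Mul(-5, Add(1, 9))) = Mul(-1796, Mul(-5, 10)) = Mul(-1796, -50) = 89800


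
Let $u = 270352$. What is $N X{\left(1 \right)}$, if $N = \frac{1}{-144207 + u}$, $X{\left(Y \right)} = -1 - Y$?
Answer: $- \frac{2}{126145} \approx -1.5855 \cdot 10^{-5}$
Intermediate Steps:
$N = \frac{1}{126145}$ ($N = \frac{1}{-144207 + 270352} = \frac{1}{126145} \approx 7.9274 \cdot 10^{-6}$)
$N X{\left(1 \right)} = \frac{-1 - 1}{126145} = \frac{1}{126145} \left(-2\right) = - \frac{2}{126145}$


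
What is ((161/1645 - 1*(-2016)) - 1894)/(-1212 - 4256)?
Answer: -28693/1284980 ≈ -0.022330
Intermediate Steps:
((161/1645 - 1*(-2016)) - 1894)/(-1212 - 4256) = ((161*(1/1645) + 2016) - 1894)/(-5468) = ((23/235 + 2016) - 1894)*(-1/5468) = (473783/235 - 1894)*(-1/5468) = (28693/235)*(-1/5468) = -28693/1284980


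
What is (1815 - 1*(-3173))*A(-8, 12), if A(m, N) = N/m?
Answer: -7482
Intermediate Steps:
(1815 - 1*(-3173))*A(-8, 12) = (1815 - 1*(-3173))*(12/(-8)) = (1815 + 3173)*(12*(-⅛)) = 4988*(-3/2) = -7482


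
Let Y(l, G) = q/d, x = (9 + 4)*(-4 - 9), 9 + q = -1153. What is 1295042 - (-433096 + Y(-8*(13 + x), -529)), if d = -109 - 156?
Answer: 457955408/265 ≈ 1.7281e+6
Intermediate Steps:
d = -265
q = -1162 (q = -9 - 1153 = -1162)
x = -169 (x = 13*(-13) = -169)
Y(l, G) = 1162/265 (Y(l, G) = -1162/(-265) = -1162*(-1/265) = 1162/265)
1295042 - (-433096 + Y(-8*(13 + x), -529)) = 1295042 - (-433096 + 1162/265) = 1295042 - 1*(-114769278/265) = 1295042 + 114769278/265 = 457955408/265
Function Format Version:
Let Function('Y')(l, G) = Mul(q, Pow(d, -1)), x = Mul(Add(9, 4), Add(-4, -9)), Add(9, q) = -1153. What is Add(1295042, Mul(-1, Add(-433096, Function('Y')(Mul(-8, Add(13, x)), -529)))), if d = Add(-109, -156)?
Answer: Rational(457955408, 265) ≈ 1.7281e+6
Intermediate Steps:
d = -265
q = -1162 (q = Add(-9, -1153) = -1162)
x = -169 (x = Mul(13, -13) = -169)
Function('Y')(l, G) = Rational(1162, 265) (Function('Y')(l, G) = Mul(-1162, Pow(-265, -1)) = Mul(-1162, Rational(-1, 265)) = Rational(1162, 265))
Add(1295042, Mul(-1, Add(-433096, Function('Y')(Mul(-8, Add(13, x)), -529)))) = Add(1295042, Mul(-1, Add(-433096, Rational(1162, 265)))) = Add(1295042, Mul(-1, Rational(-114769278, 265))) = Add(1295042, Rational(114769278, 265)) = Rational(457955408, 265)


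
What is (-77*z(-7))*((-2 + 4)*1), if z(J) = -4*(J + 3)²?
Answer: 9856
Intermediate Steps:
z(J) = -4*(3 + J)²
(-77*z(-7))*((-2 + 4)*1) = (-(-308)*(3 - 7)²)*((-2 + 4)*1) = (-(-308)*(-4)²)*(2*1) = -(-308)*16*2 = -77*(-64)*2 = 4928*2 = 9856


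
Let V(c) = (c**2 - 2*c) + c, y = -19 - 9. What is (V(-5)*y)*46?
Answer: -38640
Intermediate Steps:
y = -28
V(c) = c**2 - c
(V(-5)*y)*46 = (-5*(-1 - 5)*(-28))*46 = (-5*(-6)*(-28))*46 = (30*(-28))*46 = -840*46 = -38640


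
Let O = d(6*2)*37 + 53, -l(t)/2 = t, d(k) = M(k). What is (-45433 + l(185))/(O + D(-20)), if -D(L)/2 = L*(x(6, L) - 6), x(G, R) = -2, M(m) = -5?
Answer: 45803/452 ≈ 101.33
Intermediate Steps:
d(k) = -5
l(t) = -2*t
D(L) = 16*L (D(L) = -2*L*(-2 - 6) = -2*L*(-8) = -(-16)*L = 16*L)
O = -132 (O = -5*37 + 53 = -185 + 53 = -132)
(-45433 + l(185))/(O + D(-20)) = (-45433 - 2*185)/(-132 + 16*(-20)) = (-45433 - 370)/(-132 - 320) = -45803/(-452) = -45803*(-1/452) = 45803/452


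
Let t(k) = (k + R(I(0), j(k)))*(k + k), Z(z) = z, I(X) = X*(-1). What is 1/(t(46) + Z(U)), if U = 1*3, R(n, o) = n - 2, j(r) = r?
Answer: 1/4051 ≈ 0.00024685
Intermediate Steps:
I(X) = -X
R(n, o) = -2 + n
U = 3
t(k) = 2*k*(-2 + k) (t(k) = (k + (-2 - 1*0))*(k + k) = (k + (-2 + 0))*(2*k) = (k - 2)*(2*k) = (-2 + k)*(2*k) = 2*k*(-2 + k))
1/(t(46) + Z(U)) = 1/(2*46*(-2 + 46) + 3) = 1/(2*46*44 + 3) = 1/(4048 + 3) = 1/4051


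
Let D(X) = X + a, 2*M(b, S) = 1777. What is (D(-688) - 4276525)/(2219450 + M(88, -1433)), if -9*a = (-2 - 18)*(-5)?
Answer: -76990034/39966093 ≈ -1.9264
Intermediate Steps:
a = -100/9 (a = -(-2 - 18)*(-5)/9 = -(-20)*(-5)/9 = -⅑*100 = -100/9 ≈ -11.111)
M(b, S) = 1777/2 (M(b, S) = (½)*1777 = 1777/2)
D(X) = -100/9 + X (D(X) = X - 100/9 = -100/9 + X)
(D(-688) - 4276525)/(2219450 + M(88, -1433)) = ((-100/9 - 688) - 4276525)/(2219450 + 1777/2) = (-6292/9 - 4276525)/(4440677/2) = -38495017/9*2/4440677 = -76990034/39966093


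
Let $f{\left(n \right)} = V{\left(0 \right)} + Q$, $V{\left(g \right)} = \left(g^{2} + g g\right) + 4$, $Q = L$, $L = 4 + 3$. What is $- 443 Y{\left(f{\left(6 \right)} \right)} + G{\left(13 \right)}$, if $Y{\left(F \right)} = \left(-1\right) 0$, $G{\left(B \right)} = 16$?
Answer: $16$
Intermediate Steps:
$L = 7$
$Q = 7$
$V{\left(g \right)} = 4 + 2 g^{2}$ ($V{\left(g \right)} = \left(g^{2} + g^{2}\right) + 4 = 2 g^{2} + 4 = 4 + 2 g^{2}$)
$f{\left(n \right)} = 11$ ($f{\left(n \right)} = \left(4 + 2 \cdot 0^{2}\right) + 7 = \left(4 + 2 \cdot 0\right) + 7 = \left(4 + 0\right) + 7 = 4 + 7 = 11$)
$Y{\left(F \right)} = 0$
$- 443 Y{\left(f{\left(6 \right)} \right)} + G{\left(13 \right)} = \left(-443\right) 0 + 16 = 0 + 16 = 16$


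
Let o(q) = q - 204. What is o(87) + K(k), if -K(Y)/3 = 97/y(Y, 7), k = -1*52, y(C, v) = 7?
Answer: -1110/7 ≈ -158.57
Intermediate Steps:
o(q) = -204 + q
k = -52
K(Y) = -291/7
o(87) + K(k) = (-204 + 87) - 291/7 = -117 - 291/7 = -1110/7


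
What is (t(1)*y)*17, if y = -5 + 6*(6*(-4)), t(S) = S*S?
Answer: -2533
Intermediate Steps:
t(S) = S**2
y = -149 (y = -5 + 6*(-24) = -5 - 144 = -149)
(t(1)*y)*17 = (1**2*(-149))*17 = (1*(-149))*17 = -149*17 = -2533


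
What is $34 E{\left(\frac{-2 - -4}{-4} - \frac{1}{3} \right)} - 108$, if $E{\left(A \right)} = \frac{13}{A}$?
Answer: $- \frac{3192}{5} \approx -638.4$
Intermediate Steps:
$34 E{\left(\frac{-2 - -4}{-4} - \frac{1}{3} \right)} - 108 = 34 \frac{13}{\frac{-2 - -4}{-4} - \frac{1}{3}} - 108 = 34 \frac{13}{\left(-2 + 4\right) \left(- \frac{1}{4}\right) - \frac{1}{3}} - 108 = 34 \frac{13}{2 \left(- \frac{1}{4}\right) - \frac{1}{3}} - 108 = 34 \frac{13}{- \frac{1}{2} - \frac{1}{3}} - 108 = 34 \frac{13}{- \frac{5}{6}} - 108 = 34 \cdot 13 \left(- \frac{6}{5}\right) - 108 = 34 \left(- \frac{78}{5}\right) - 108 = - \frac{2652}{5} - 108 = - \frac{3192}{5}$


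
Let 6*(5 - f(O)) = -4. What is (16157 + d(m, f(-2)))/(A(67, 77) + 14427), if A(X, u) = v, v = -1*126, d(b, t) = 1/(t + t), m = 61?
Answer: 549341/486234 ≈ 1.1298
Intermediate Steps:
f(O) = 17/3 (f(O) = 5 - ⅙*(-4) = 5 + ⅔ = 17/3)
d(b, t) = 1/(2*t)
v = -126
A(X, u) = -126
(16157 + d(m, f(-2)))/(A(67, 77) + 14427) = (16157 + 1/(2*(17/3)))/(-126 + 14427) = (16157 + (½)*(3/17))/14301 = (16157 + 3/34)*(1/14301) = (549341/34)*(1/14301) = 549341/486234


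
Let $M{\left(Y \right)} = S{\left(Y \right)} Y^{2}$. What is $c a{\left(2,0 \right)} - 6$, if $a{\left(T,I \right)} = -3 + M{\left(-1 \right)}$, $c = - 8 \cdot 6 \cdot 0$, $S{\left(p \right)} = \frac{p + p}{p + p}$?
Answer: $-6$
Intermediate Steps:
$S{\left(p \right)} = 1$ ($S{\left(p \right)} = \frac{2 p}{2 p} = 2 p \frac{1}{2 p} = 1$)
$M{\left(Y \right)} = Y^{2}$ ($M{\left(Y \right)} = 1 Y^{2} = Y^{2}$)
$c = 0$ ($c = \left(-8\right) 0 = 0$)
$a{\left(T,I \right)} = -2$ ($a{\left(T,I \right)} = -3 + \left(-1\right)^{2} = -3 + 1 = -2$)
$c a{\left(2,0 \right)} - 6 = 0 \left(-2\right) - 6 = 0 - 6 = -6$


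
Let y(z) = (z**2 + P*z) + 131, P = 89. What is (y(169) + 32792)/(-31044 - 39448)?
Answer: -76525/70492 ≈ -1.0856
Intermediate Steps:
y(z) = 131 + z**2 + 89*z (y(z) = (z**2 + 89*z) + 131 = 131 + z**2 + 89*z)
(y(169) + 32792)/(-31044 - 39448) = ((131 + 169**2 + 89*169) + 32792)/(-31044 - 39448) = ((131 + 28561 + 15041) + 32792)/(-70492) = (43733 + 32792)*(-1/70492) = 76525*(-1/70492) = -76525/70492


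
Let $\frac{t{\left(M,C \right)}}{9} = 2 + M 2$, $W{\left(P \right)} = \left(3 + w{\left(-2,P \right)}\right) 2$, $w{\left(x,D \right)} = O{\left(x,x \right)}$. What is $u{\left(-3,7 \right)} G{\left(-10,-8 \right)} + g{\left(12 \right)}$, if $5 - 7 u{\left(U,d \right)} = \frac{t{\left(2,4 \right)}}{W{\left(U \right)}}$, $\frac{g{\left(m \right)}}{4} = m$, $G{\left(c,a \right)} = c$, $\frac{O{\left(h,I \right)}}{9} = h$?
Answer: $\frac{268}{7} \approx 38.286$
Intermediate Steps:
$O{\left(h,I \right)} = 9 h$
$w{\left(x,D \right)} = 9 x$
$g{\left(m \right)} = 4 m$
$W{\left(P \right)} = -30$ ($W{\left(P \right)} = \left(3 + 9 \left(-2\right)\right) 2 = \left(3 - 18\right) 2 = \left(-15\right) 2 = -30$)
$t{\left(M,C \right)} = 18 + 18 M$ ($t{\left(M,C \right)} = 9 \left(2 + M 2\right) = 9 \left(2 + 2 M\right) = 18 + 18 M$)
$u{\left(U,d \right)} = \frac{34}{35}$ ($u{\left(U,d \right)} = \frac{5}{7} - \frac{\left(18 + 18 \cdot 2\right) \frac{1}{-30}}{7} = \frac{5}{7} - \frac{\left(18 + 36\right) \left(- \frac{1}{30}\right)}{7} = \frac{5}{7} - \frac{54 \left(- \frac{1}{30}\right)}{7} = \frac{5}{7} - - \frac{9}{35} = \frac{5}{7} + \frac{9}{35} = \frac{34}{35}$)
$u{\left(-3,7 \right)} G{\left(-10,-8 \right)} + g{\left(12 \right)} = \frac{34}{35} \left(-10\right) + 4 \cdot 12 = - \frac{68}{7} + 48 = \frac{268}{7}$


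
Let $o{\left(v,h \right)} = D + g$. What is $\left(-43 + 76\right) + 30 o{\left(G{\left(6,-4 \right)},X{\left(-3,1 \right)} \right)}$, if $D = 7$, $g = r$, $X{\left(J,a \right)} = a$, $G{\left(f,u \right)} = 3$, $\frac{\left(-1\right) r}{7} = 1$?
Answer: $33$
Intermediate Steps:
$r = -7$ ($r = \left(-7\right) 1 = -7$)
$g = -7$
$o{\left(v,h \right)} = 0$ ($o{\left(v,h \right)} = 7 - 7 = 0$)
$\left(-43 + 76\right) + 30 o{\left(G{\left(6,-4 \right)},X{\left(-3,1 \right)} \right)} = \left(-43 + 76\right) + 30 \cdot 0 = 33 + 0 = 33$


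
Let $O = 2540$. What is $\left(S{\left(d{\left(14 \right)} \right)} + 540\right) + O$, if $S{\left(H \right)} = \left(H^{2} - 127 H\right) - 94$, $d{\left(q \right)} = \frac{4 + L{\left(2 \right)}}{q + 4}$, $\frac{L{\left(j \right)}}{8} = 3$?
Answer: $\frac{226060}{81} \approx 2790.9$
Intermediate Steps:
$L{\left(j \right)} = 24$ ($L{\left(j \right)} = 8 \cdot 3 = 24$)
$d{\left(q \right)} = \frac{28}{4 + q}$ ($d{\left(q \right)} = \frac{4 + 24}{q + 4} = \frac{28}{4 + q}$)
$S{\left(H \right)} = -94 + H^{2} - 127 H$
$\left(S{\left(d{\left(14 \right)} \right)} + 540\right) + O = \left(\left(-94 + \left(\frac{28}{4 + 14}\right)^{2} - 127 \frac{28}{4 + 14}\right) + 540\right) + 2540 = \left(\left(-94 + \left(\frac{28}{18}\right)^{2} - 127 \cdot \frac{28}{18}\right) + 540\right) + 2540 = \left(\left(-94 + \left(28 \cdot \frac{1}{18}\right)^{2} - 127 \cdot 28 \cdot \frac{1}{18}\right) + 540\right) + 2540 = \left(\left(-94 + \left(\frac{14}{9}\right)^{2} - \frac{1778}{9}\right) + 540\right) + 2540 = \left(\left(-94 + \frac{196}{81} - \frac{1778}{9}\right) + 540\right) + 2540 = \left(- \frac{23420}{81} + 540\right) + 2540 = \frac{20320}{81} + 2540 = \frac{226060}{81}$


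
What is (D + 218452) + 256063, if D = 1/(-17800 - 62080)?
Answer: 37904258199/79880 ≈ 4.7452e+5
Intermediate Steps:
D = -1/79880 (D = 1/(-79880) = -1/79880 ≈ -1.2519e-5)
(D + 218452) + 256063 = (-1/79880 + 218452) + 256063 = 17449945759/79880 + 256063 = 37904258199/79880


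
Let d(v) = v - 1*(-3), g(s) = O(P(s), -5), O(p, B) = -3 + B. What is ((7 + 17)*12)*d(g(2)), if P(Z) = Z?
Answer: -1440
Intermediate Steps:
g(s) = -8 (g(s) = -3 - 5 = -8)
d(v) = 3 + v (d(v) = v + 3 = 3 + v)
((7 + 17)*12)*d(g(2)) = ((7 + 17)*12)*(3 - 8) = (24*12)*(-5) = 288*(-5) = -1440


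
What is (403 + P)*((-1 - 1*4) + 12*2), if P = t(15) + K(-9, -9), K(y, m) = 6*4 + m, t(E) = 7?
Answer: 8075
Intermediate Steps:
K(y, m) = 24 + m
P = 22 (P = 7 + (24 - 9) = 7 + 15 = 22)
(403 + P)*((-1 - 1*4) + 12*2) = (403 + 22)*((-1 - 1*4) + 12*2) = 425*((-1 - 4) + 24) = 425*(-5 + 24) = 425*19 = 8075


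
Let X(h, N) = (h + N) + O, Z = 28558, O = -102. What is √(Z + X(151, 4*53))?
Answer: √28819 ≈ 169.76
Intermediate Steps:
X(h, N) = -102 + N + h (X(h, N) = (h + N) - 102 = (N + h) - 102 = -102 + N + h)
√(Z + X(151, 4*53)) = √(28558 + (-102 + 4*53 + 151)) = √(28558 + (-102 + 212 + 151)) = √(28558 + 261) = √28819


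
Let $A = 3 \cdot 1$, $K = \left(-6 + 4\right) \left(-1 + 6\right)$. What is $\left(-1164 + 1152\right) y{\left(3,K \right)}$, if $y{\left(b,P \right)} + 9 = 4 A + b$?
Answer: $-72$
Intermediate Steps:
$K = -10$ ($K = \left(-2\right) 5 = -10$)
$A = 3$
$y{\left(b,P \right)} = 3 + b$ ($y{\left(b,P \right)} = -9 + \left(4 \cdot 3 + b\right) = -9 + \left(12 + b\right) = 3 + b$)
$\left(-1164 + 1152\right) y{\left(3,K \right)} = \left(-1164 + 1152\right) \left(3 + 3\right) = \left(-12\right) 6 = -72$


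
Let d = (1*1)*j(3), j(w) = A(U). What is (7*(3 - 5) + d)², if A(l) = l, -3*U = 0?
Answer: 196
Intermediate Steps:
U = 0 (U = -⅓*0 = 0)
j(w) = 0
d = 0 (d = (1*1)*0 = 1*0 = 0)
(7*(3 - 5) + d)² = (7*(3 - 5) + 0)² = (7*(-2) + 0)² = (-14 + 0)² = (-14)² = 196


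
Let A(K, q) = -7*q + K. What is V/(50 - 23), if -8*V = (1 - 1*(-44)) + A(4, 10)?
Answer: 7/72 ≈ 0.097222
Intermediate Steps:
A(K, q) = K - 7*q
V = 21/8 (V = -((1 - 1*(-44)) + (4 - 7*10))/8 = -((1 + 44) + (4 - 70))/8 = -(45 - 66)/8 = -1/8*(-21) = 21/8 ≈ 2.6250)
V/(50 - 23) = (21/8)/(50 - 23) = (21/8)/27 = (1/27)*(21/8) = 7/72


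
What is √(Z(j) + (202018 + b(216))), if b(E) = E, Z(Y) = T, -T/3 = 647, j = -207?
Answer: √200293 ≈ 447.54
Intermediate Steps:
T = -1941 (T = -3*647 = -1941)
Z(Y) = -1941
√(Z(j) + (202018 + b(216))) = √(-1941 + (202018 + 216)) = √(-1941 + 202234) = √200293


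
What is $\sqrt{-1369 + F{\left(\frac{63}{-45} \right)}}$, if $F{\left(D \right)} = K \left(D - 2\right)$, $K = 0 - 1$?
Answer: $\frac{2 i \sqrt{8535}}{5} \approx 36.954 i$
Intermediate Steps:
$K = -1$ ($K = 0 - 1 = -1$)
$F{\left(D \right)} = 2 - D$ ($F{\left(D \right)} = - (D - 2) = - (-2 + D) = 2 - D$)
$\sqrt{-1369 + F{\left(\frac{63}{-45} \right)}} = \sqrt{-1369 + \left(2 - \frac{63}{-45}\right)} = \sqrt{-1369 + \left(2 - 63 \left(- \frac{1}{45}\right)\right)} = \sqrt{-1369 + \left(2 - - \frac{7}{5}\right)} = \sqrt{-1369 + \left(2 + \frac{7}{5}\right)} = \sqrt{-1369 + \frac{17}{5}} = \sqrt{- \frac{6828}{5}} = \frac{2 i \sqrt{8535}}{5}$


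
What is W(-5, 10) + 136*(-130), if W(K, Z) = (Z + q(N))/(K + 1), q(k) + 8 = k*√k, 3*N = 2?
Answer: -35361/2 - √6/18 ≈ -17681.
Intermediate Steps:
N = ⅔ (N = (⅓)*2 = ⅔ ≈ 0.66667)
q(k) = -8 + k^(3/2) (q(k) = -8 + k*√k = -8 + k^(3/2))
W(K, Z) = (-8 + Z + 2*√6/9)/(1 + K) (W(K, Z) = (Z + (-8 + (⅔)^(3/2)))/(K + 1) = (Z + (-8 + 2*√6/9))/(1 + K) = (-8 + Z + 2*√6/9)/(1 + K))
W(-5, 10) + 136*(-130) = (-8 + 10 + 2*√6/9)/(1 - 5) + 136*(-130) = (2 + 2*√6/9)/(-4) - 17680 = -(2 + 2*√6/9)/4 - 17680 = (-½ - √6/18) - 17680 = -35361/2 - √6/18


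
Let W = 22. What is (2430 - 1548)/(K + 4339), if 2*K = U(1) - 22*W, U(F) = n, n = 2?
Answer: 147/683 ≈ 0.21523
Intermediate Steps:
U(F) = 2
K = -241 (K = (2 - 22*22)/2 = (2 - 484)/2 = (½)*(-482) = -241)
(2430 - 1548)/(K + 4339) = (2430 - 1548)/(-241 + 4339) = 882/4098 = 882*(1/4098) = 147/683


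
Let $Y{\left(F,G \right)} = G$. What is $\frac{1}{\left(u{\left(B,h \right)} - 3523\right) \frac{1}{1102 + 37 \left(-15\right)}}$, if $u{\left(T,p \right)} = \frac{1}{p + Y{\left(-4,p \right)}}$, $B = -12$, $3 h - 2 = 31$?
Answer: $- \frac{12034}{77505} \approx -0.15527$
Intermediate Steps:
$h = 11$ ($h = \frac{2}{3} + \frac{1}{3} \cdot 31 = \frac{2}{3} + \frac{31}{3} = 11$)
$u{\left(T,p \right)} = \frac{1}{2 p}$ ($u{\left(T,p \right)} = \frac{1}{p + p} = \frac{1}{2 p}$)
$\frac{1}{\left(u{\left(B,h \right)} - 3523\right) \frac{1}{1102 + 37 \left(-15\right)}} = \frac{1}{\left(\frac{1}{2 \cdot 11} - 3523\right) \frac{1}{1102 + 37 \left(-15\right)}} = \frac{1}{\left(\frac{1}{2} \cdot \frac{1}{11} - 3523\right) \frac{1}{1102 - 555}} = \frac{1}{\left(\frac{1}{22} - 3523\right) \frac{1}{547}} = \frac{1}{\left(- \frac{77505}{22}\right) \frac{1}{547}} = \frac{1}{- \frac{77505}{12034}} = - \frac{12034}{77505}$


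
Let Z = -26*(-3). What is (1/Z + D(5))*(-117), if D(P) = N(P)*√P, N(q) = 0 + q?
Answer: -3/2 - 585*√5 ≈ -1309.6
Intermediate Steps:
N(q) = q
Z = 78
D(P) = P^(3/2) (D(P) = P*√P = P^(3/2))
(1/Z + D(5))*(-117) = (1/78 + 5^(3/2))*(-117) = (1/78 + 5*√5)*(-117) = -3/2 - 585*√5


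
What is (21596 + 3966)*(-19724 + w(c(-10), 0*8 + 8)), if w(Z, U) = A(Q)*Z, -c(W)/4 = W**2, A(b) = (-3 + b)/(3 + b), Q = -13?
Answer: -520544568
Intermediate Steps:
A(b) = (-3 + b)/(3 + b)
c(W) = -4*W**2
w(Z, U) = 8*Z/5 (w(Z, U) = ((-3 - 13)/(3 - 13))*Z = (-16/(-10))*Z = (-1/10*(-16))*Z = 8*Z/5)
(21596 + 3966)*(-19724 + w(c(-10), 0*8 + 8)) = (21596 + 3966)*(-19724 + 8*(-4*(-10)**2)/5) = 25562*(-19724 + 8*(-4*100)/5) = 25562*(-19724 + (8/5)*(-400)) = 25562*(-19724 - 640) = 25562*(-20364) = -520544568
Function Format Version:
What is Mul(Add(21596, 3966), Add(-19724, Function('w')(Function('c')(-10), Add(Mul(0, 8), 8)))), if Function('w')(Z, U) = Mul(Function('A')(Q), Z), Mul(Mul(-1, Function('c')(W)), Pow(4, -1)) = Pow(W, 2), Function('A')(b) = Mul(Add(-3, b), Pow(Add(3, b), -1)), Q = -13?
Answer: -520544568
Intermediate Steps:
Function('A')(b) = Mul(Pow(Add(3, b), -1), Add(-3, b))
Function('c')(W) = Mul(-4, Pow(W, 2))
Function('w')(Z, U) = Mul(Rational(8, 5), Z) (Function('w')(Z, U) = Mul(Mul(Pow(Add(3, -13), -1), Add(-3, -13)), Z) = Mul(Mul(Pow(-10, -1), -16), Z) = Mul(Mul(Rational(-1, 10), -16), Z) = Mul(Rational(8, 5), Z))
Mul(Add(21596, 3966), Add(-19724, Function('w')(Function('c')(-10), Add(Mul(0, 8), 8)))) = Mul(Add(21596, 3966), Add(-19724, Mul(Rational(8, 5), Mul(-4, Pow(-10, 2))))) = Mul(25562, Add(-19724, Mul(Rational(8, 5), Mul(-4, 100)))) = Mul(25562, Add(-19724, Mul(Rational(8, 5), -400))) = Mul(25562, Add(-19724, -640)) = Mul(25562, -20364) = -520544568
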